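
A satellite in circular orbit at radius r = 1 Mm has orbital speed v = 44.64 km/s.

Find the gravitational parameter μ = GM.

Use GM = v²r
r = 1 Mm = 1 × 10^6 m
v = 44.64 km/s = 44640 m/s
v² = 1.99273 × 10^9 m²/s²
GM = v²r = 1.99273 × 10^9 × 1 × 10^6 = 1.99273 × 10^15 m³/s²
GM ≈ 1.993 × 10^15 m³/s²

Final answer: GM = 1.993 × 10^15 m³/s²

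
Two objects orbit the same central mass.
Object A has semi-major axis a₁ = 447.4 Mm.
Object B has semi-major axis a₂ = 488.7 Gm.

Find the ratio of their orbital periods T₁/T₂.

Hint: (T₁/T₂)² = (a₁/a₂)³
a₁ = 447.4 Mm = 4.474 × 10^8 m
a₂ = 488.7 Gm = 4.887 × 10^11 m
a₁/a₂ = 0.00091549
T₁/T₂ = (a₁/a₂)^(3/2) = (0.00091549)^1.5 = 2.77 × 10^-5

Final answer: T₁/T₂ = 2.77 × 10^-5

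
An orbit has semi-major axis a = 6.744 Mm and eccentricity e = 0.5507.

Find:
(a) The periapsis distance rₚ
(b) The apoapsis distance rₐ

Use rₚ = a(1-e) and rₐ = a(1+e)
a = 6.744 Mm = 6.744 × 10^6 m
e = 0.5507:  1 − e = 0.4493,  1 + e = 1.5507
(a) rₚ = a(1 − e) = 6.744 × 10^6 m × 0.4493 = 3.03008 × 10^6 m ≈ 3.03 Mm
(b) rₐ = a(1 + e) = 6.744 × 10^6 m × 1.5507 = 1.04579 × 10^7 m ≈ 10.46 Mm

Final answer:
(a) rₚ = 3.03 Mm
(b) rₐ = 10.46 Mm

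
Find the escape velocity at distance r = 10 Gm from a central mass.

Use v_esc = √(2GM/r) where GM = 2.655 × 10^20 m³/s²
r = 10 Gm = 1 × 10^10 m
GM = 2.655 × 10^20 m³/s²
2GM/r = 2 × (2.655 × 10^20) / (1 × 10^10) = 5.31 × 10^10 m²/s²
v_esc = √(2GM/r) = 230434 m/s ≈ 230.4 km/s

Final answer: 230.4 km/s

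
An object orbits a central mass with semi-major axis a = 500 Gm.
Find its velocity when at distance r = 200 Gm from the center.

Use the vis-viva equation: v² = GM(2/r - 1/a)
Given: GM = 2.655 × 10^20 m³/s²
a = 500 Gm = 5 × 10^11 m
r = 200 Gm = 2 × 10^11 m
GM = 2.655 × 10^20 m³/s²
2/r − 1/a = 1 × 10^-11 − 2 × 10^-12 = 8 × 10^-12 m⁻¹
v² = GM (2/r − 1/a) = 2.124 × 10^9 m²/s²
v = 46086.9 m/s ≈ 46.09 km/s

Final answer: 46.09 km/s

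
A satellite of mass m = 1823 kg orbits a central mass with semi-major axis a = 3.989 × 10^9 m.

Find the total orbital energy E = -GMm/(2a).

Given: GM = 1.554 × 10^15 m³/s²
a = 3.989 × 10^9 m
GM = 1.554 × 10^15 m³/s²
2a = 7.978 × 10^9 m
GMm = 1.554 × 10^15 × 1823 = 2.83294 × 10^18 m³·kg/s²
E = −GMm/(2a) = -3.55094 × 10^8 J ≈ -355.1 MJ

Final answer: -355.1 MJ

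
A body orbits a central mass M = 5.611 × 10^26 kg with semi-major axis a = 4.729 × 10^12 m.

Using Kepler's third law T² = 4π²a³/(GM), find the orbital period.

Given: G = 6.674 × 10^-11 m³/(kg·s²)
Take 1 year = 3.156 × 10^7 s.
M = 5.611 × 10^26 kg
GM = G × M = 6.674 × 10^-11 × 5.611 × 10^26 = 3.74478 × 10^16 m³/s²
a = 4.729 × 10^12 m
a³ = 1.05757 × 10^38 m³
T = 2π √(a³/GM) = 2π √((1.05757 × 10^38) / (3.74478 × 10^16)) = 2π × 5.31423 × 10^10 s
T = 3.33903 × 10^11 s ≈ 1.058 × 10^4 years

Final answer: 1.058 × 10^4 years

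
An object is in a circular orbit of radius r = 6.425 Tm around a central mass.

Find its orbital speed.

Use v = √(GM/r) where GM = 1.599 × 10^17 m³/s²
r = 6.425 Tm = 6.425 × 10^12 m
GM = 1.599 × 10^17 m³/s²
GM/r = (1.599 × 10^17) / (6.425 × 10^12) = 24887.2 m²/s²
v = √(GM/r) = 157.757 m/s ≈ 157.8 m/s

Final answer: 157.8 m/s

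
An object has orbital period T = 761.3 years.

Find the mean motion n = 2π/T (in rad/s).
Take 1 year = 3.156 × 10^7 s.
T = 761.3 years = 2.40266 × 10^10 s
n = 2π / (2.40266 × 10^10 s) = 2.61509 × 10^-10 rad/s ≈ 2.615 × 10^-10 rad/s

Final answer: n = 2.615 × 10^-10 rad/s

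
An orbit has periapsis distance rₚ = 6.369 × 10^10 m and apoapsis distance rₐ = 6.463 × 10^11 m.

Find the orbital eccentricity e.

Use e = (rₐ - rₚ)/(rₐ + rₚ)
rₚ = 6.369 × 10^10 m
rₐ = 6.463 × 10^11 m
rₐ − rₚ = 5.8261 × 10^11 m
rₐ + rₚ = 7.0999 × 10^11 m
e = (rₐ − rₚ)/(rₐ + rₚ) = 0.820589

Final answer: e = 0.8206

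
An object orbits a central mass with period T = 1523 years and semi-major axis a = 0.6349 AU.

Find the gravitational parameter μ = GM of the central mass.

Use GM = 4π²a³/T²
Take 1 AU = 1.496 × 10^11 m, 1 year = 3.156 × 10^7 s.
T = 1523 years = 4.80659 × 10^10 s
a = 0.6349 AU = 9.4981 × 10^10 m
a³ = 8.56862 × 10^32 m³
T² = 2.31033 × 10^21 s²
GM = 4π² × (8.56862 × 10^32) / (2.31033 × 10^21) = 1.46419 × 10^13 m³/s²
GM ≈ 1.464 × 10^13 m³/s²

Final answer: GM = 1.464 × 10^13 m³/s²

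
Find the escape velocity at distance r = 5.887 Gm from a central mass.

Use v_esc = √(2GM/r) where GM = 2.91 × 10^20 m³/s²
r = 5.887 Gm = 5.887 × 10^9 m
GM = 2.91 × 10^20 m³/s²
2GM/r = 2 × (2.91 × 10^20) / (5.887 × 10^9) = 9.88619 × 10^10 m²/s²
v_esc = √(2GM/r) = 314423 m/s ≈ 314.4 km/s

Final answer: 314.4 km/s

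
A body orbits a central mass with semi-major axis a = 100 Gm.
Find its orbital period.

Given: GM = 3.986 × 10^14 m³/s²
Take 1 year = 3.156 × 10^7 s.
a = 100 Gm = 1 × 10^11 m
GM = 3.986 × 10^14 m³/s²
a³ = 1 × 10^33 m³
T = 2π √(a³/GM) = 2π √((1 × 10^33) / (3.986 × 10^14)) = 2π × 1.58391 × 10^9 s
T = 9.95202 × 10^9 s ≈ 315.3 years

Final answer: 315.3 years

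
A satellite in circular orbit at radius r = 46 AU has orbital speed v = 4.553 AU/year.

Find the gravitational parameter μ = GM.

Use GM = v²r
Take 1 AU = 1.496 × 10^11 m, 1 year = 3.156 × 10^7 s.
r = 46 AU = 6.8816 × 10^12 m
v = 4.553 AU/year = 21582 m/s
v² = 4.65784 × 10^8 m²/s²
GM = v²r = 4.65784 × 10^8 × 6.8816 × 10^12 = 3.20534 × 10^21 m³/s²
GM ≈ 3.205 × 10^21 m³/s²

Final answer: GM = 3.205 × 10^21 m³/s²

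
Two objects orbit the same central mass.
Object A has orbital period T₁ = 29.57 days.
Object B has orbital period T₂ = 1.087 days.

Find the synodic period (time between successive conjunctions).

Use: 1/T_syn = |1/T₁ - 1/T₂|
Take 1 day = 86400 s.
T₁ = 29.57 days = 2.55485 × 10^6 s
T₂ = 1.087 days = 93916.8 s
1/T₁ = 3.91413 × 10^-7 s⁻¹
1/T₂ = 1.06477 × 10^-5 s⁻¹
|1/T₁ − 1/T₂| = 1.02563 × 10^-5 s⁻¹
T_syn = 1 / |1/T₁ − 1/T₂| = 97501 s ≈ 1.128 days

Final answer: T_syn = 1.128 days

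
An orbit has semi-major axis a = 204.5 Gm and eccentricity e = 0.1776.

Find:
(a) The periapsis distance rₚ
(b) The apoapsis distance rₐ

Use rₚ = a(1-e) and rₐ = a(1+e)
a = 204.5 Gm = 2.045 × 10^11 m
e = 0.1776:  1 − e = 0.8224,  1 + e = 1.1776
(a) rₚ = a(1 − e) = 2.045 × 10^11 m × 0.8224 = 1.68181 × 10^11 m ≈ 168.2 Gm
(b) rₐ = a(1 + e) = 2.045 × 10^11 m × 1.1776 = 2.40819 × 10^11 m ≈ 240.8 Gm

Final answer:
(a) rₚ = 168.2 Gm
(b) rₐ = 240.8 Gm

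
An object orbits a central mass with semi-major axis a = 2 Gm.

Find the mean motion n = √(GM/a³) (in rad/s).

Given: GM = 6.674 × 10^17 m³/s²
a = 2 Gm = 2 × 10^9 m
GM = 6.674 × 10^17 m³/s²
a³ = 8 × 10^27 m³
GM/a³ = (6.674 × 10^17) / (8 × 10^27) = 8.3425 × 10^-11 s⁻²
n = √(GM/a³) = 9.13373 × 10^-6 rad/s ≈ 9.134 × 10^-6 rad/s

Final answer: n = 9.134 × 10^-6 rad/s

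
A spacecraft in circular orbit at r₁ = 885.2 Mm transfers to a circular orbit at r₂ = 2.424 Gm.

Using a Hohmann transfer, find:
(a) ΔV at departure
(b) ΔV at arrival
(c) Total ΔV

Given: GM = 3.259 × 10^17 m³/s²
r₁ = 885.2 Mm = 8.852 × 10^8 m
r₂ = 2.424 Gm = 2.424 × 10^9 m
GM = 3.259 × 10^17 m³/s²
Transfer ellipse: a_t = (r₁ + r₂)/2 = 1.6546 × 10^9 m
Circular speed at r₁: v₁ = √(GM/r₁) = 19187.6 m/s
Transfer speed at r₁ (periapsis): v₁ₜ = √(GM(2/r₁ − 1/a_t)) = 23224.2 m/s
(a) ΔV₁ = v₁ₜ − v₁ = 4036.59 m/s ≈ 4.037 km/s
Circular speed at r₂: v₂ = √(GM/r₂) = 11595.1 m/s
Transfer speed at r₂ (apoapsis): v₂ₜ = √(GM(2/r₂ − 1/a_t)) = 8481.06 m/s
(b) ΔV₂ = v₂ − v₂ₜ = 3114.08 m/s ≈ 3.114 km/s
(c) ΔV_total = ΔV₁ + ΔV₂ = 7150.67 m/s ≈ 7.151 km/s

Final answer:
(a) ΔV₁ = 4.037 km/s
(b) ΔV₂ = 3.114 km/s
(c) ΔV_total = 7.151 km/s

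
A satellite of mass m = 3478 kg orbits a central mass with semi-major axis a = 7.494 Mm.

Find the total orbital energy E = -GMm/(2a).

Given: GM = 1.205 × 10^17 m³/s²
a = 7.494 Mm = 7.494 × 10^6 m
GM = 1.205 × 10^17 m³/s²
2a = 1.4988 × 10^7 m
GMm = 1.205 × 10^17 × 3478 = 4.19099 × 10^20 m³·kg/s²
E = −GMm/(2a) = -2.79623 × 10^13 J ≈ -27.96 TJ

Final answer: -27.96 TJ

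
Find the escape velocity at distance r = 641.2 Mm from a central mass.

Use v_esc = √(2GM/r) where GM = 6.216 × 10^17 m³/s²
r = 641.2 Mm = 6.412 × 10^8 m
GM = 6.216 × 10^17 m³/s²
2GM/r = 2 × (6.216 × 10^17) / (6.412 × 10^8) = 1.93886 × 10^9 m²/s²
v_esc = √(2GM/r) = 44032.5 m/s ≈ 44.03 km/s

Final answer: 44.03 km/s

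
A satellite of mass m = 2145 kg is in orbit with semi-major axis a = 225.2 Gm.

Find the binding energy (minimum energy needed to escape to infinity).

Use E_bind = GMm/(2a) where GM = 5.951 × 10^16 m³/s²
a = 225.2 Gm = 2.252 × 10^11 m
GM = 5.951 × 10^16 m³/s²
m = 2145 kg
GMm = 5.951 × 10^16 × 2145 = 1.27649 × 10^20 m³·kg/s²
2a = 4.504 × 10^11 m
E_bind = GMm/(2a) = 2.83412 × 10^8 J ≈ 283.4 MJ

Final answer: 283.4 MJ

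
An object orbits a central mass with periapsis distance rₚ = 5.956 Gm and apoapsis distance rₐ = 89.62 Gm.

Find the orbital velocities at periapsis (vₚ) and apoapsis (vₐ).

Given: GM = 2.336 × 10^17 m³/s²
rₚ = 5.956 Gm = 5.956 × 10^9 m
rₐ = 89.62 Gm = 8.962 × 10^10 m
GM = 2.336 × 10^17 m³/s²
a = (rₚ + rₐ)/2 = 4.7788 × 10^10 m
Vis-viva: v² = GM (2/r − 1/a)
vₚ² = 2.336 × 10^17 × (3.35796 × 10^-10 − 2.09258 × 10^-11) = 7.35537 × 10^7 m²/s²
vₚ = 8576.34 m/s ≈ 8.576 km/s
vₐ² = 2.336 × 10^17 × (2.23164 × 10^-11 − 2.09258 × 10^-11) = 324866 m²/s²
vₐ = 569.97 m/s ≈ 570 m/s

Final answer: vₚ = 8.576 km/s, vₐ = 570 m/s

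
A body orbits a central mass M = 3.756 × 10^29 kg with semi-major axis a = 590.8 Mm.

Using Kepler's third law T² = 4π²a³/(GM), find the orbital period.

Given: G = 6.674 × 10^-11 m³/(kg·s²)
M = 3.756 × 10^29 kg
GM = G × M = 6.674 × 10^-11 × 3.756 × 10^29 = 2.50675 × 10^19 m³/s²
a = 590.8 Mm = 5.908 × 10^8 m
a³ = 2.06216 × 10^26 m³
T = 2π √(a³/GM) = 2π √((2.06216 × 10^26) / (2.50675 × 10^19)) = 2π × 2868.17 s
T = 18021.2 s ≈ 5.006 hours

Final answer: 5.006 hours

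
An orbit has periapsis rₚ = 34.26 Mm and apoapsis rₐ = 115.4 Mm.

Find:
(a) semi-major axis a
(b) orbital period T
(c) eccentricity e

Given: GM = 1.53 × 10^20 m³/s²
rₚ = 34.26 Mm = 3.426 × 10^7 m
rₐ = 115.4 Mm = 1.154 × 10^8 m
GM = 1.53 × 10^20 m³/s²
a = (rₚ + rₐ)/2 = 7.483 × 10^7 m
e = (rₐ − rₚ)/(rₐ + rₚ) = (8.114 × 10^7) / (1.4966 × 10^8) = 0.542162
(a) a = 7.483 × 10^7 m ≈ 74.83 Mm
(b) a³ = 4.19013 × 10^23 m³;  T = 2π √(a³/GM) = 2π × 52.3321 s = 328.812 s ≈ 5.48 minutes
(c) e = 0.542162 ≈ 0.5422

Final answer:
(a) semi-major axis a = 74.83 Mm
(b) orbital period T = 5.48 minutes
(c) eccentricity e = 0.5422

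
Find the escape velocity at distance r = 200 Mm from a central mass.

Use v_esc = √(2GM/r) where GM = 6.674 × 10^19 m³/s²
r = 200 Mm = 2 × 10^8 m
GM = 6.674 × 10^19 m³/s²
2GM/r = 2 × (6.674 × 10^19) / (2 × 10^8) = 6.674 × 10^11 m²/s²
v_esc = √(2GM/r) = 816946 m/s ≈ 816.9 km/s

Final answer: 816.9 km/s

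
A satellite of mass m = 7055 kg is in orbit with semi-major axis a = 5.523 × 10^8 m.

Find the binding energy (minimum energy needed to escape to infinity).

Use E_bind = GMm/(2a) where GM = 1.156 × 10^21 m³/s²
a = 5.523 × 10^8 m
GM = 1.156 × 10^21 m³/s²
m = 7055 kg
GMm = 1.156 × 10^21 × 7055 = 8.15558 × 10^24 m³·kg/s²
2a = 1.1046 × 10^9 m
E_bind = GMm/(2a) = 7.38329 × 10^15 J ≈ 7.383 PJ

Final answer: 7.383 PJ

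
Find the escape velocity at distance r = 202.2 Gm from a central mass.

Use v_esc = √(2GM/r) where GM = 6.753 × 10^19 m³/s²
r = 202.2 Gm = 2.022 × 10^11 m
GM = 6.753 × 10^19 m³/s²
2GM/r = 2 × (6.753 × 10^19) / (2.022 × 10^11) = 6.67953 × 10^8 m²/s²
v_esc = √(2GM/r) = 25844.8 m/s ≈ 25.84 km/s

Final answer: 25.84 km/s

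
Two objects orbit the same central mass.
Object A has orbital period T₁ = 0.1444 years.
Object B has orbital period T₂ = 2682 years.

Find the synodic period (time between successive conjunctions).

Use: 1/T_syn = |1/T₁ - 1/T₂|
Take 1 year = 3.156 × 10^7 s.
T₁ = 0.1444 years = 4.55726 × 10^6 s
T₂ = 2682 years = 8.46439 × 10^10 s
1/T₁ = 2.1943 × 10^-7 s⁻¹
1/T₂ = 1.18142 × 10^-11 s⁻¹
|1/T₁ − 1/T₂| = 2.19418 × 10^-7 s⁻¹
T_syn = 1 / |1/T₁ − 1/T₂| = 4.55751 × 10^6 s ≈ 0.1444 years

Final answer: T_syn = 0.1444 years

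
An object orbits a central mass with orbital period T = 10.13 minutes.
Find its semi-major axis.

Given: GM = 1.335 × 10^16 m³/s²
T = 10.13 minutes = 607.8 s
GM = 1.335 × 10^16 m³/s²
Kepler's third law: a³ = GM T² / (4π²)
T² = 369421 s²
a³ = (1.335 × 10^16) × 369421 / (4π²) = 1.24923 × 10^20 m³
a = (a³)^(1/3) = 4.99898 × 10^6 m ≈ 4.999 Mm

Final answer: 4.999 Mm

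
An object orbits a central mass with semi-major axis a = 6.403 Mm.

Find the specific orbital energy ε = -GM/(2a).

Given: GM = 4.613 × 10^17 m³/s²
a = 6.403 Mm = 6.403 × 10^6 m
GM = 4.613 × 10^17 m³/s²
2a = 1.2806 × 10^7 m
ε = −GM/(2a) = -3.60222 × 10^10 J/kg ≈ -36.02 GJ/kg

Final answer: -36.02 GJ/kg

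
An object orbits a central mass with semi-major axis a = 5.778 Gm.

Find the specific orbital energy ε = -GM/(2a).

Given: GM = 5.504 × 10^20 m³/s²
a = 5.778 Gm = 5.778 × 10^9 m
GM = 5.504 × 10^20 m³/s²
2a = 1.1556 × 10^10 m
ε = −GM/(2a) = -4.76289 × 10^10 J/kg ≈ -47.63 GJ/kg

Final answer: -47.63 GJ/kg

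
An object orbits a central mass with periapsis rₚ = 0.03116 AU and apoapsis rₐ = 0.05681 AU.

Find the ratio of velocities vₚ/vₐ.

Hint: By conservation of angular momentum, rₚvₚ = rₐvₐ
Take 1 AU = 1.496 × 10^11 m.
rₚ = 0.03116 AU = 4.66154 × 10^9 m
rₐ = 0.05681 AU = 8.49878 × 10^9 m
rₚvₚ = rₐvₐ  ⇒  vₚ/vₐ = rₐ/rₚ
vₚ/vₐ = (8.49878 × 10^9) / (4.66154 × 10^9) = 1.82317

Final answer: vₚ/vₐ = 1.823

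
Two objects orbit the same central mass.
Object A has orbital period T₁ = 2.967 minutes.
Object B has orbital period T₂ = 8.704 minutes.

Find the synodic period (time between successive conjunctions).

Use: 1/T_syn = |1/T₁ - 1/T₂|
T₁ = 2.967 minutes = 178.02 s
T₂ = 8.704 minutes = 522.24 s
1/T₁ = 0.00561735 s⁻¹
1/T₂ = 0.00191483 s⁻¹
|1/T₁ − 1/T₂| = 0.00370252 s⁻¹
T_syn = 1 / |1/T₁ − 1/T₂| = 270.086 s ≈ 4.501 minutes

Final answer: T_syn = 4.501 minutes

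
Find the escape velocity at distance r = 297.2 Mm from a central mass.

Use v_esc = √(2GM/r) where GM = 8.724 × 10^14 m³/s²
r = 297.2 Mm = 2.972 × 10^8 m
GM = 8.724 × 10^14 m³/s²
2GM/r = 2 × (8.724 × 10^14) / (2.972 × 10^8) = 5.87079 × 10^6 m²/s²
v_esc = √(2GM/r) = 2422.97 m/s ≈ 2.423 km/s

Final answer: 2.423 km/s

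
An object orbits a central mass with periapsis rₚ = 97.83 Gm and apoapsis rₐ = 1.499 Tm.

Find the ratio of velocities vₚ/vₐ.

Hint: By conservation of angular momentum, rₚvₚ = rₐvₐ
rₚ = 97.83 Gm = 9.783 × 10^10 m
rₐ = 1.499 Tm = 1.499 × 10^12 m
rₚvₚ = rₐvₐ  ⇒  vₚ/vₐ = rₐ/rₚ
vₚ/vₐ = (1.499 × 10^12) / (9.783 × 10^10) = 15.3225

Final answer: vₚ/vₐ = 15.32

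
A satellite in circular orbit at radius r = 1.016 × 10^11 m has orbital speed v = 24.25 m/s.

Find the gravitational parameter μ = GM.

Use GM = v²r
r = 1.016 × 10^11 m
v = 24.25 m/s
v² = 588.062 m²/s²
GM = v²r = 588.062 × 1.016 × 10^11 = 5.97472 × 10^13 m³/s²
GM ≈ 5.975 × 10^13 m³/s²

Final answer: GM = 5.975 × 10^13 m³/s²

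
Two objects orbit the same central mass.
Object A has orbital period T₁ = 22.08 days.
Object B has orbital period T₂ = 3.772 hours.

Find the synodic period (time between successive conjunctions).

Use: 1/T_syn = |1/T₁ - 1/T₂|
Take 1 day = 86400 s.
T₁ = 22.08 days = 1.90771 × 10^6 s
T₂ = 3.772 hours = 13579.2 s
1/T₁ = 5.24188 × 10^-7 s⁻¹
1/T₂ = 7.3642 × 10^-5 s⁻¹
|1/T₁ − 1/T₂| = 7.31179 × 10^-5 s⁻¹
T_syn = 1 / |1/T₁ − 1/T₂| = 13676.6 s ≈ 3.799 hours

Final answer: T_syn = 3.799 hours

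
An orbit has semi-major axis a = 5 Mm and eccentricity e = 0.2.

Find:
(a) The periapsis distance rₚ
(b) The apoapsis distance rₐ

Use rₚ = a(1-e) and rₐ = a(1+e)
a = 5 Mm = 5 × 10^6 m
e = 0.2:  1 − e = 0.8,  1 + e = 1.2
(a) rₚ = a(1 − e) = 5 × 10^6 m × 0.8 = 4 × 10^6 m ≈ 4 Mm
(b) rₐ = a(1 + e) = 5 × 10^6 m × 1.2 = 6 × 10^6 m ≈ 6 Mm

Final answer:
(a) rₚ = 4 Mm
(b) rₐ = 6 Mm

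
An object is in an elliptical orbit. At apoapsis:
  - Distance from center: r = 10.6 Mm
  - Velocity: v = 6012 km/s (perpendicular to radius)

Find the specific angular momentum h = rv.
r = 10.6 Mm = 1.06 × 10^7 m
v = 6012 km/s = 6.012 × 10^6 m/s
h = rv = 1.06 × 10^7 × 6.012 × 10^6 = 6.37272 × 10^13 m²/s ≈ 6.373 × 10^13 m²/s

Final answer: h = 6.373 × 10^13 m²/s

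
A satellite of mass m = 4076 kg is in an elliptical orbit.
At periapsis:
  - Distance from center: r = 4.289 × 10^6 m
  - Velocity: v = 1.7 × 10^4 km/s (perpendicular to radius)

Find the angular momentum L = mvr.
r = 4.289 × 10^6 m
v = 1.7 × 10^4 km/s = 1.7 × 10^7 m/s
vr = 1.7 × 10^7 × 4.289 × 10^6 = 7.2913 × 10^13 m²/s
L = m × vr = 4076 × 7.2913 × 10^13 = 2.97193 × 10^17 kg·m²/s ≈ 2.972 × 10^17 kg·m²/s

Final answer: L = 2.972 × 10^17 kg·m²/s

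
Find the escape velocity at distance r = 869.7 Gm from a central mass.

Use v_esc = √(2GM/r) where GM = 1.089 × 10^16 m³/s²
r = 869.7 Gm = 8.697 × 10^11 m
GM = 1.089 × 10^16 m³/s²
2GM/r = 2 × (1.089 × 10^16) / (8.697 × 10^11) = 25043.1 m²/s²
v_esc = √(2GM/r) = 158.25 m/s ≈ 158.3 m/s

Final answer: 158.3 m/s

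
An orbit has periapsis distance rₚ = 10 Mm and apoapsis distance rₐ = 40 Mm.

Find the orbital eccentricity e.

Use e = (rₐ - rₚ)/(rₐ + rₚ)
rₚ = 10 Mm = 1 × 10^7 m
rₐ = 40 Mm = 4 × 10^7 m
rₐ − rₚ = 3 × 10^7 m
rₐ + rₚ = 5 × 10^7 m
e = (rₐ − rₚ)/(rₐ + rₚ) = 0.6

Final answer: e = 0.6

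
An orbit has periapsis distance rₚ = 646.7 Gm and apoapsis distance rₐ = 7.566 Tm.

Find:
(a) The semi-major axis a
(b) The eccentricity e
rₚ = 646.7 Gm = 6.467 × 10^11 m
rₐ = 7.566 Tm = 7.566 × 10^12 m
(a) a = (rₚ + rₐ)/2 = 4.10635 × 10^12 m ≈ 4.106 Tm
(b) e = (rₐ − rₚ)/(rₐ + rₚ) = (6.9193 × 10^12) / (8.2127 × 10^12) = 0.842512

Final answer:
(a) a = 4.106 Tm
(b) e = 0.8425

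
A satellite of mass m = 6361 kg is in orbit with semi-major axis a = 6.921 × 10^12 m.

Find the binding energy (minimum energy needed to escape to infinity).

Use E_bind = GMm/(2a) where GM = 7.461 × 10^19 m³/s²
a = 6.921 × 10^12 m
GM = 7.461 × 10^19 m³/s²
m = 6361 kg
GMm = 7.461 × 10^19 × 6361 = 4.74594 × 10^23 m³·kg/s²
2a = 1.3842 × 10^13 m
E_bind = GMm/(2a) = 3.42865 × 10^10 J ≈ 34.29 GJ

Final answer: 34.29 GJ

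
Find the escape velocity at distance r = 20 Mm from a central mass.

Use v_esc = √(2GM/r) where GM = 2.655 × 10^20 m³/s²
r = 20 Mm = 2 × 10^7 m
GM = 2.655 × 10^20 m³/s²
2GM/r = 2 × (2.655 × 10^20) / (2 × 10^7) = 2.655 × 10^13 m²/s²
v_esc = √(2GM/r) = 5.15267 × 10^6 m/s ≈ 5153 km/s

Final answer: 5153 km/s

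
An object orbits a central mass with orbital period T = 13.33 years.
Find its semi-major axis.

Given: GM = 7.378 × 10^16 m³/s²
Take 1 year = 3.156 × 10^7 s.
T = 13.33 years = 4.20695 × 10^8 s
GM = 7.378 × 10^16 m³/s²
Kepler's third law: a³ = GM T² / (4π²)
T² = 1.76984 × 10^17 s²
a³ = (7.378 × 10^16) × (1.76984 × 10^17) / (4π²) = 3.3076 × 10^32 m³
a = (a³)^(1/3) = 6.91573 × 10^10 m ≈ 69.16 Gm

Final answer: 69.16 Gm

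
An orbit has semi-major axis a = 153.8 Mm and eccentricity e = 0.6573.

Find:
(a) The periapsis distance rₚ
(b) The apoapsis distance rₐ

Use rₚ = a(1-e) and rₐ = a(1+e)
a = 153.8 Mm = 1.538 × 10^8 m
e = 0.6573:  1 − e = 0.3427,  1 + e = 1.6573
(a) rₚ = a(1 − e) = 1.538 × 10^8 m × 0.3427 = 5.27073 × 10^7 m ≈ 52.71 Mm
(b) rₐ = a(1 + e) = 1.538 × 10^8 m × 1.6573 = 2.54893 × 10^8 m ≈ 254.9 Mm

Final answer:
(a) rₚ = 52.71 Mm
(b) rₐ = 254.9 Mm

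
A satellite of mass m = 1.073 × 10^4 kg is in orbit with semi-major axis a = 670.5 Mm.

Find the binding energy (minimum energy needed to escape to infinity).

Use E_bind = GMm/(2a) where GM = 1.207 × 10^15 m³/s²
a = 670.5 Mm = 6.705 × 10^8 m
GM = 1.207 × 10^15 m³/s²
m = 1.073 × 10^4 kg
GMm = 1.207 × 10^15 × 10730 = 1.29511 × 10^19 m³·kg/s²
2a = 1.341 × 10^9 m
E_bind = GMm/(2a) = 9.6578 × 10^9 J ≈ 9.658 GJ

Final answer: 9.658 GJ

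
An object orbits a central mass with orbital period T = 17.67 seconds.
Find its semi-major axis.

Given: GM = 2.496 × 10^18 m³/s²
T = 17.67 seconds
GM = 2.496 × 10^18 m³/s²
Kepler's third law: a³ = GM T² / (4π²)
T² = 312.229 s²
a³ = (2.496 × 10^18) × 312.229 / (4π²) = 1.97405 × 10^19 m³
a = (a³)^(1/3) = 2.70263 × 10^6 m ≈ 2.703 Mm

Final answer: 2.703 Mm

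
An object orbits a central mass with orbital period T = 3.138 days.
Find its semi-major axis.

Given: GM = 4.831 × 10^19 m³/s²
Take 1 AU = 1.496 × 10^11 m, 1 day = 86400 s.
T = 3.138 days = 271123 s
GM = 4.831 × 10^19 m³/s²
Kepler's third law: a³ = GM T² / (4π²)
T² = 7.35078 × 10^10 s²
a³ = (4.831 × 10^19) × (7.35078 × 10^10) / (4π²) = 8.9952 × 10^28 m³
a = (a³)^(1/3) = 4.48061 × 10^9 m ≈ 0.02995 AU

Final answer: 0.02995 AU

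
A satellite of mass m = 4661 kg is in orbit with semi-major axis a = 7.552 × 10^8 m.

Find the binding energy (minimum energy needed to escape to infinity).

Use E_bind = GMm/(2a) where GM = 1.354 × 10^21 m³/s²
a = 7.552 × 10^8 m
GM = 1.354 × 10^21 m³/s²
m = 4661 kg
GMm = 1.354 × 10^21 × 4661 = 6.31099 × 10^24 m³·kg/s²
2a = 1.5104 × 10^9 m
E_bind = GMm/(2a) = 4.17836 × 10^15 J ≈ 4.178 PJ

Final answer: 4.178 PJ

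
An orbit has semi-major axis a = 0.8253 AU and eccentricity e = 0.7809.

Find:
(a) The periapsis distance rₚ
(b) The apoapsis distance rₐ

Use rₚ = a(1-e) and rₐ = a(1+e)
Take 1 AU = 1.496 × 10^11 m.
a = 0.8253 AU = 1.23465 × 10^11 m
e = 0.7809:  1 − e = 0.2191,  1 + e = 1.7809
(a) rₚ = a(1 − e) = 1.23465 × 10^11 m × 0.2191 = 2.70512 × 10^10 m ≈ 0.1808 AU
(b) rₐ = a(1 + e) = 1.23465 × 10^11 m × 1.7809 = 2.19879 × 10^11 m ≈ 1.47 AU

Final answer:
(a) rₚ = 0.1808 AU
(b) rₐ = 1.47 AU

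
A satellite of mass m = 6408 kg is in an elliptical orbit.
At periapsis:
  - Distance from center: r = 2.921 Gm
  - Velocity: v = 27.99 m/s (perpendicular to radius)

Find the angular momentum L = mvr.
r = 2.921 Gm = 2.921 × 10^9 m
v = 27.99 m/s
vr = 27.99 × 2.921 × 10^9 = 8.17588 × 10^10 m²/s
L = m × vr = 6408 × 8.17588 × 10^10 = 5.2391 × 10^14 kg·m²/s ≈ 5.239 × 10^14 kg·m²/s

Final answer: L = 5.239 × 10^14 kg·m²/s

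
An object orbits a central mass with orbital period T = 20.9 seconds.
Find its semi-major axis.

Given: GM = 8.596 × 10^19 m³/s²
T = 20.9 seconds
GM = 8.596 × 10^19 m³/s²
Kepler's third law: a³ = GM T² / (4π²)
T² = 436.81 s²
a³ = (8.596 × 10^19) × 436.81 / (4π²) = 9.51107 × 10^20 m³
a = (a³)^(1/3) = 9.83429 × 10^6 m ≈ 9.834 Mm

Final answer: 9.834 Mm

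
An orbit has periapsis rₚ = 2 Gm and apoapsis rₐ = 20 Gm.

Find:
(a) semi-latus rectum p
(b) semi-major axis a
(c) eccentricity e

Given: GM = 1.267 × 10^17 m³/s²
rₚ = 2 Gm = 2 × 10^9 m
rₐ = 20 Gm = 2 × 10^10 m
GM = 1.267 × 10^17 m³/s²
a = (rₚ + rₐ)/2 = 1.1 × 10^10 m
e = (rₐ − rₚ)/(rₐ + rₚ) = (1.8 × 10^10) / (2.2 × 10^10) = 0.818182
(a) 1 − e² = 0.330579;  p = a(1 − e²) = 1.1 × 10^10 × 0.330579 = 3.63636 × 10^9 m ≈ 3.636 Gm
(b) a = 1.1 × 10^10 m ≈ 11 Gm
(c) e = 0.818182 ≈ 0.8182

Final answer:
(a) semi-latus rectum p = 3.636 Gm
(b) semi-major axis a = 11 Gm
(c) eccentricity e = 0.8182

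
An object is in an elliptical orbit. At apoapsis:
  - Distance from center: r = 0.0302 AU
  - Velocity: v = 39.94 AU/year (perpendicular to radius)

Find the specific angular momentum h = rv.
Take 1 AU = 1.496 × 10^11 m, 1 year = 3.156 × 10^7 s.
r = 0.0302 AU = 4.51792 × 10^9 m
v = 39.94 AU/year = 189323 m/s
h = rv = 4.51792 × 10^9 × 189323 = 8.55345 × 10^14 m²/s ≈ 8.553 × 10^14 m²/s

Final answer: h = 8.553 × 10^14 m²/s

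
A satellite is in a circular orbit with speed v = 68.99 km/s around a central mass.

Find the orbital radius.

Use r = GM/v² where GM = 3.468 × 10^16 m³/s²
v = 68.99 km/s = 68990 m/s
GM = 3.468 × 10^16 m³/s²
v² = 4.75962 × 10^9 m²/s²
r = GM/v² = (3.468 × 10^16) / (4.75962 × 10^9) = 7.2863 × 10^6 m ≈ 7.286 Mm

Final answer: 7.286 Mm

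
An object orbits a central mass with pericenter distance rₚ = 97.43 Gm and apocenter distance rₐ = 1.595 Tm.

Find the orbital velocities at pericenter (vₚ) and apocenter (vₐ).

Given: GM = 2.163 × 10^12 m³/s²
rₚ = 97.43 Gm = 9.743 × 10^10 m
rₐ = 1.595 Tm = 1.595 × 10^12 m
GM = 2.163 × 10^12 m³/s²
a = (rₚ + rₐ)/2 = 8.46215 × 10^11 m
Vis-viva: v² = GM (2/r − 1/a)
vₚ² = 2.163 × 10^12 × (2.05276 × 10^-11 − 1.18173 × 10^-12) = 41.845 m²/s²
vₚ = 6.46877 m/s ≈ 6.469 m/s
vₐ² = 2.163 × 10^12 × (1.25392 × 10^-12 − 1.18173 × 10^-12) = 0.156138 m²/s²
vₐ = 0.395143 m/s ≈ 0.3951 m/s

Final answer: vₚ = 6.469 m/s, vₐ = 0.3951 m/s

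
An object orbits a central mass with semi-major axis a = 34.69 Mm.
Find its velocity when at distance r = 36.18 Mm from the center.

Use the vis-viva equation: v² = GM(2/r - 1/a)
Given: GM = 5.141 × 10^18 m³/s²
a = 34.69 Mm = 3.469 × 10^7 m
r = 36.18 Mm = 3.618 × 10^7 m
GM = 5.141 × 10^18 m³/s²
2/r − 1/a = 5.52792 × 10^-8 − 2.88268 × 10^-8 = 2.64524 × 10^-8 m⁻¹
v² = GM (2/r − 1/a) = 1.35992 × 10^11 m²/s²
v = 368771 m/s ≈ 368.8 km/s

Final answer: 368.8 km/s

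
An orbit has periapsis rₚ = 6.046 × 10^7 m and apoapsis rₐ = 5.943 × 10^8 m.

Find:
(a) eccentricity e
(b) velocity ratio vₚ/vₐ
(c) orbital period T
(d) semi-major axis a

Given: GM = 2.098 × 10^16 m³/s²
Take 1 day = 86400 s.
rₚ = 6.046 × 10^7 m
rₐ = 5.943 × 10^8 m
GM = 2.098 × 10^16 m³/s²
a = (rₚ + rₐ)/2 = 3.2738 × 10^8 m
e = (rₐ − rₚ)/(rₐ + rₚ) = (5.3384 × 10^8) / (6.5476 × 10^8) = 0.815322
(a) e = 0.815322 ≈ 0.8153
(b) vₚ/vₐ = rₐ/rₚ (angular momentum) = (5.943 × 10^8) / (6.046 × 10^7) = 9.82964 ≈ 9.83
(c) a³ = 3.50878 × 10^25 m³;  T = 2π √(a³/GM) = 2π × 40895.5 s = 256954 s ≈ 2.974 days
(d) a = 3.2738 × 10^8 m ≈ 3.274 × 10^8 m

Final answer:
(a) eccentricity e = 0.8153
(b) velocity ratio vₚ/vₐ = 9.83
(c) orbital period T = 2.974 days
(d) semi-major axis a = 3.274 × 10^8 m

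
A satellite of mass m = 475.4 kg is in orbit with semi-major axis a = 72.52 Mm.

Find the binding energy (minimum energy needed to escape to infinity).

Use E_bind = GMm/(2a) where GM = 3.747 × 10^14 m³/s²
a = 72.52 Mm = 7.252 × 10^7 m
GM = 3.747 × 10^14 m³/s²
m = 475.4 kg
GMm = 3.747 × 10^14 × 475.4 = 1.78132 × 10^17 m³·kg/s²
2a = 1.4504 × 10^8 m
E_bind = GMm/(2a) = 1.22816 × 10^9 J ≈ 1.228 GJ

Final answer: 1.228 GJ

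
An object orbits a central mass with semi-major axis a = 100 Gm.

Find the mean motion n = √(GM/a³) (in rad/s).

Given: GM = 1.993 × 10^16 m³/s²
a = 100 Gm = 1 × 10^11 m
GM = 1.993 × 10^16 m³/s²
a³ = 1 × 10^33 m³
GM/a³ = (1.993 × 10^16) / (1 × 10^33) = 1.993 × 10^-17 s⁻²
n = √(GM/a³) = 4.4643 × 10^-9 rad/s ≈ 4.464 × 10^-9 rad/s

Final answer: n = 4.464 × 10^-9 rad/s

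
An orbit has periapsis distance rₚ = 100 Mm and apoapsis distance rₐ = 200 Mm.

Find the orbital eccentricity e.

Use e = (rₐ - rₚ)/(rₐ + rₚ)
rₚ = 100 Mm = 1 × 10^8 m
rₐ = 200 Mm = 2 × 10^8 m
rₐ − rₚ = 1 × 10^8 m
rₐ + rₚ = 3 × 10^8 m
e = (rₐ − rₚ)/(rₐ + rₚ) = 0.333333

Final answer: e = 0.3333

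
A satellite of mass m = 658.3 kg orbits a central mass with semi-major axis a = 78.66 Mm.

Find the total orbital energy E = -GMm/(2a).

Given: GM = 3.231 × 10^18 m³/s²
a = 78.66 Mm = 7.866 × 10^7 m
GM = 3.231 × 10^18 m³/s²
2a = 1.5732 × 10^8 m
GMm = 3.231 × 10^18 × 658.3 = 2.12697 × 10^21 m³·kg/s²
E = −GMm/(2a) = -1.352 × 10^13 J ≈ -13.52 TJ

Final answer: -13.52 TJ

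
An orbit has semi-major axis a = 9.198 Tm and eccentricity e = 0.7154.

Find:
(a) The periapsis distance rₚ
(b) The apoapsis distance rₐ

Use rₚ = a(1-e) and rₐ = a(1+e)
a = 9.198 Tm = 9.198 × 10^12 m
e = 0.7154:  1 − e = 0.2846,  1 + e = 1.7154
(a) rₚ = a(1 − e) = 9.198 × 10^12 m × 0.2846 = 2.61775 × 10^12 m ≈ 2.618 Tm
(b) rₐ = a(1 + e) = 9.198 × 10^12 m × 1.7154 = 1.57782 × 10^13 m ≈ 15.78 Tm

Final answer:
(a) rₚ = 2.618 Tm
(b) rₐ = 15.78 Tm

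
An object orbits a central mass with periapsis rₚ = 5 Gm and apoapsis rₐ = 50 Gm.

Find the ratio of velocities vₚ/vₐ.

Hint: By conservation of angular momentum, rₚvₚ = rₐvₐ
rₚ = 5 Gm = 5 × 10^9 m
rₐ = 50 Gm = 5 × 10^10 m
rₚvₚ = rₐvₐ  ⇒  vₚ/vₐ = rₐ/rₚ
vₚ/vₐ = (5 × 10^10) / (5 × 10^9) = 10

Final answer: vₚ/vₐ = 10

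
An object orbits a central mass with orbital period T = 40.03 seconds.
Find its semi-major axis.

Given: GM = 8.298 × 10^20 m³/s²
T = 40.03 seconds
GM = 8.298 × 10^20 m³/s²
Kepler's third law: a³ = GM T² / (4π²)
T² = 1602.4 s²
a³ = (8.298 × 10^20) × 1602.4 / (4π²) = 3.3681 × 10^22 m³
a = (a³)^(1/3) = 3.22945 × 10^7 m ≈ 32.29 Mm

Final answer: 32.29 Mm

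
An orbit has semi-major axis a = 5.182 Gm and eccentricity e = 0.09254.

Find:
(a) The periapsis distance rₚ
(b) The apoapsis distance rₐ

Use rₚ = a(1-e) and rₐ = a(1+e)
a = 5.182 Gm = 5.182 × 10^9 m
e = 0.09254:  1 − e = 0.90746,  1 + e = 1.09254
(a) rₚ = a(1 − e) = 5.182 × 10^9 m × 0.90746 = 4.70246 × 10^9 m ≈ 4.702 Gm
(b) rₐ = a(1 + e) = 5.182 × 10^9 m × 1.09254 = 5.66154 × 10^9 m ≈ 5.662 Gm

Final answer:
(a) rₚ = 4.702 Gm
(b) rₐ = 5.662 Gm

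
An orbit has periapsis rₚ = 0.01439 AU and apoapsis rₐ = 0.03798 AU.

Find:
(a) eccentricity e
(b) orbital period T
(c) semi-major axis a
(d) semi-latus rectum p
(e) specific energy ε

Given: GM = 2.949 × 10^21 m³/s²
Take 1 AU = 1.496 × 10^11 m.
rₚ = 0.01439 AU = 2.15274 × 10^9 m
rₐ = 0.03798 AU = 5.68181 × 10^9 m
GM = 2.949 × 10^21 m³/s²
a = (rₚ + rₐ)/2 = 3.91728 × 10^9 m
e = (rₐ − rₚ)/(rₐ + rₚ) = (3.52906 × 10^9) / (7.83455 × 10^9) = 0.450449
(a) e = 0.450449 ≈ 0.4504
(b) a³ = 6.01108 × 10^28 m³;  T = 2π √(a³/GM) = 2π × 4514.8 s = 28367.3 s ≈ 7.88 hours
(c) a = 3.91728 × 10^9 m ≈ 0.02618 AU
(d) 1 − e² = 0.797096;  p = a(1 − e²) = 3.91728 × 10^9 × 0.797096 = 3.12244 × 10^9 m ≈ 0.02087 AU
(e) 2a = 7.83455 × 10^9 m;  ε = −GM/(2a) = -3.7641 × 10^11 J/kg ≈ -376.4 GJ/kg

Final answer:
(a) eccentricity e = 0.4504
(b) orbital period T = 7.88 hours
(c) semi-major axis a = 0.02618 AU
(d) semi-latus rectum p = 0.02087 AU
(e) specific energy ε = -376.4 GJ/kg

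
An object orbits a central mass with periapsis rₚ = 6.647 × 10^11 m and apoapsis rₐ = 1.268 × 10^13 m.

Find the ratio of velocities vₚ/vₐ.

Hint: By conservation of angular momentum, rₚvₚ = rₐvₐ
rₚ = 6.647 × 10^11 m
rₐ = 1.268 × 10^13 m
rₚvₚ = rₐvₐ  ⇒  vₚ/vₐ = rₐ/rₚ
vₚ/vₐ = (1.268 × 10^13) / (6.647 × 10^11) = 19.0763

Final answer: vₚ/vₐ = 19.08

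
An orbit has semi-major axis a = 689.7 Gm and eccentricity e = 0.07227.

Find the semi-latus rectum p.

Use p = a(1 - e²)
a = 689.7 Gm = 6.897 × 10^11 m
e = 0.07227,  e² = 0.00522295,  1 − e² = 0.994777
p = a(1 − e²) = 6.897 × 10^11 m × 0.994777 = 6.86098 × 10^11 m ≈ 686.1 Gm

Final answer: p = 686.1 Gm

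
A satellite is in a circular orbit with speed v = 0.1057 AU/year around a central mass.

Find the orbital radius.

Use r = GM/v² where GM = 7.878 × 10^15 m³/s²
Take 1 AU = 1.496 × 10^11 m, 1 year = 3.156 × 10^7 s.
v = 0.1057 AU/year = 501.037 m/s
GM = 7.878 × 10^15 m³/s²
v² = 251038 m²/s²
r = GM/v² = (7.878 × 10^15) / 251038 = 3.13817 × 10^10 m ≈ 0.2098 AU

Final answer: 0.2098 AU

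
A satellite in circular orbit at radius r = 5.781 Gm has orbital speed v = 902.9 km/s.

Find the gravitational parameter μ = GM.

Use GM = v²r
r = 5.781 Gm = 5.781 × 10^9 m
v = 902.9 km/s = 902900 m/s
v² = 8.15228 × 10^11 m²/s²
GM = v²r = 8.15228 × 10^11 × 5.781 × 10^9 = 4.71284 × 10^21 m³/s²
GM ≈ 4.713 × 10^21 m³/s²

Final answer: GM = 4.713 × 10^21 m³/s²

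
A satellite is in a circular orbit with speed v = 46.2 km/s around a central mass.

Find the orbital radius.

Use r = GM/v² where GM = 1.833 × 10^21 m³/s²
v = 46.2 km/s = 46200 m/s
GM = 1.833 × 10^21 m³/s²
v² = 2.13444 × 10^9 m²/s²
r = GM/v² = (1.833 × 10^21) / (2.13444 × 10^9) = 8.58773 × 10^11 m ≈ 858.8 Gm

Final answer: 858.8 Gm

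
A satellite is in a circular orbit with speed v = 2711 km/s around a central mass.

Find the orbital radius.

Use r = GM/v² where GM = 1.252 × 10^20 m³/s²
v = 2711 km/s = 2.711 × 10^6 m/s
GM = 1.252 × 10^20 m³/s²
v² = 7.34952 × 10^12 m²/s²
r = GM/v² = (1.252 × 10^20) / (7.34952 × 10^12) = 1.70351 × 10^7 m ≈ 1.704 × 10^7 m

Final answer: 1.704 × 10^7 m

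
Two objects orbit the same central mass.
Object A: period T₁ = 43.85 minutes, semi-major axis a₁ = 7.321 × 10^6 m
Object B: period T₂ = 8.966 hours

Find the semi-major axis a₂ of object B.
T₁ = 43.85 minutes = 2631 s
T₂ = 8.966 hours = 32277.6 s
a₁ = 7.321 × 10^6 m
Kepler's third law: (T₂/T₁)² = (a₂/a₁)³  ⇒  a₂ = a₁ (T₂/T₁)^(2/3)
T₂/T₁ = 12.2682
(T₂/T₁)^(2/3) = 5.31929
a₂ = 7.321 × 10^6 m × 5.31929 = 3.89425 × 10^7 m ≈ 3.894 × 10^7 m

Final answer: a₂ = 3.894 × 10^7 m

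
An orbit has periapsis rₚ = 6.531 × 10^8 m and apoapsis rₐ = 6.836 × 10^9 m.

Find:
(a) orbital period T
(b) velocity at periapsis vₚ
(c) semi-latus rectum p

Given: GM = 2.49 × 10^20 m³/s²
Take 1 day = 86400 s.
rₚ = 6.531 × 10^8 m
rₐ = 6.836 × 10^9 m
GM = 2.49 × 10^20 m³/s²
a = (rₚ + rₐ)/2 = 3.74455 × 10^9 m
e = (rₐ − rₚ)/(rₐ + rₚ) = (6.1829 × 10^9) / (7.4891 × 10^9) = 0.825587
(a) a³ = 5.25048 × 10^28 m³;  T = 2π √(a³/GM) = 2π × 14521.1 s = 91238.8 s ≈ 1.056 days
(b) vₚ² = GM (2/rₚ − 1/a) = 2.49 × 10^20 × (3.06232 × 10^-9 − 2.67055 × 10^-10) = 6.96021 × 10^11 m²/s²;  vₚ = 834278 m/s ≈ 834.3 km/s
(c) 1 − e² = 0.318407;  p = a(1 − e²) = 3.74455 × 10^9 × 0.318407 = 1.19229 × 10^9 m ≈ 1.192 × 10^9 m

Final answer:
(a) orbital period T = 1.056 days
(b) velocity at periapsis vₚ = 834.3 km/s
(c) semi-latus rectum p = 1.192 × 10^9 m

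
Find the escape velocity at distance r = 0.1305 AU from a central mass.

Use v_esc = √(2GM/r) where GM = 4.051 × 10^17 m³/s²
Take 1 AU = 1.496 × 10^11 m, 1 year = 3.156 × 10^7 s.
r = 0.1305 AU = 1.95228 × 10^10 m
GM = 4.051 × 10^17 m³/s²
2GM/r = 2 × (4.051 × 10^17) / (1.95228 × 10^10) = 4.15002 × 10^7 m²/s²
v_esc = √(2GM/r) = 6442.06 m/s ≈ 1.359 AU/year

Final answer: 1.359 AU/year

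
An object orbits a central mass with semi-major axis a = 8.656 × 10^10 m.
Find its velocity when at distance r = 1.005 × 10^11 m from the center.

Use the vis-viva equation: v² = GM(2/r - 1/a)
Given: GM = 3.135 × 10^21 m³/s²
a = 8.656 × 10^10 m
r = 1.005 × 10^11 m
GM = 3.135 × 10^21 m³/s²
2/r − 1/a = 1.99005 × 10^-11 − 1.15527 × 10^-11 = 8.34782 × 10^-12 m⁻¹
v² = GM (2/r − 1/a) = 2.61704 × 10^10 m²/s²
v = 161773 m/s ≈ 161.8 km/s

Final answer: 161.8 km/s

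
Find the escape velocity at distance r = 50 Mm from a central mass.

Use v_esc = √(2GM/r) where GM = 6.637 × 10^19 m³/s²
r = 50 Mm = 5 × 10^7 m
GM = 6.637 × 10^19 m³/s²
2GM/r = 2 × (6.637 × 10^19) / (5 × 10^7) = 2.6548 × 10^12 m²/s²
v_esc = √(2GM/r) = 1.62936 × 10^6 m/s ≈ 1629 km/s

Final answer: 1629 km/s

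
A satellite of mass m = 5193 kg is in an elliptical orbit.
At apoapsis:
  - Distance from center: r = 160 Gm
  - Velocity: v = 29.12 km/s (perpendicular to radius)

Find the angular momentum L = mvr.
r = 160 Gm = 1.6 × 10^11 m
v = 29.12 km/s = 29120 m/s
vr = 29120 × 1.6 × 10^11 = 4.6592 × 10^15 m²/s
L = m × vr = 5193 × 4.6592 × 10^15 = 2.41952 × 10^19 kg·m²/s ≈ 2.42 × 10^19 kg·m²/s

Final answer: L = 2.42 × 10^19 kg·m²/s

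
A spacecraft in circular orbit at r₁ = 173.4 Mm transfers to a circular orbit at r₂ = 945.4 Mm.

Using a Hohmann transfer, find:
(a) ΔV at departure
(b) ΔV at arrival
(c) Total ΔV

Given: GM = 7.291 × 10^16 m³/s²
r₁ = 173.4 Mm = 1.734 × 10^8 m
r₂ = 945.4 Mm = 9.454 × 10^8 m
GM = 7.291 × 10^16 m³/s²
Transfer ellipse: a_t = (r₁ + r₂)/2 = 5.594 × 10^8 m
Circular speed at r₁: v₁ = √(GM/r₁) = 20505.4 m/s
Transfer speed at r₁ (periapsis): v₁ₜ = √(GM(2/r₁ − 1/a_t)) = 26657.3 m/s
(a) ΔV₁ = v₁ₜ − v₁ = 6151.83 m/s ≈ 6.152 km/s
Circular speed at r₂: v₂ = √(GM/r₂) = 8781.84 m/s
Transfer speed at r₂ (apoapsis): v₂ₜ = √(GM(2/r₂ − 1/a_t)) = 4889.33 m/s
(b) ΔV₂ = v₂ − v₂ₜ = 3892.52 m/s ≈ 3.893 km/s
(c) ΔV_total = ΔV₁ + ΔV₂ = 10044.3 m/s ≈ 10.04 km/s

Final answer:
(a) ΔV₁ = 6.152 km/s
(b) ΔV₂ = 3.893 km/s
(c) ΔV_total = 10.04 km/s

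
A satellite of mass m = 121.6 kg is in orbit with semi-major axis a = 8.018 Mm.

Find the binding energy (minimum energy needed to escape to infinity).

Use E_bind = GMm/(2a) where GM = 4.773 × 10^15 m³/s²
a = 8.018 Mm = 8.018 × 10^6 m
GM = 4.773 × 10^15 m³/s²
m = 121.6 kg
GMm = 4.773 × 10^15 × 121.6 = 5.80397 × 10^17 m³·kg/s²
2a = 1.6036 × 10^7 m
E_bind = GMm/(2a) = 3.61934 × 10^10 J ≈ 36.19 GJ

Final answer: 36.19 GJ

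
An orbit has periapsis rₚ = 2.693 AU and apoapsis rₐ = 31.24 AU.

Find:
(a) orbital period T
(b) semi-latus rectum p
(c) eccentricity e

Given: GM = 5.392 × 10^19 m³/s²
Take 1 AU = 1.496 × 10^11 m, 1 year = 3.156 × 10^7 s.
rₚ = 2.693 AU = 4.02873 × 10^11 m
rₐ = 31.24 AU = 4.6735 × 10^12 m
GM = 5.392 × 10^19 m³/s²
a = (rₚ + rₐ)/2 = 2.53819 × 10^12 m
e = (rₐ − rₚ)/(rₐ + rₚ) = (4.27063 × 10^12) / (5.07638 × 10^12) = 0.841275
(a) a³ = 1.6352 × 10^37 m³;  T = 2π √(a³/GM) = 2π × 5.50695 × 10^8 s = 3.46012 × 10^9 s ≈ 109.6 years
(b) 1 − e² = 0.292256;  p = a(1 − e²) = 2.53819 × 10^12 × 0.292256 = 7.418 × 10^11 m ≈ 4.959 AU
(c) e = 0.841275 ≈ 0.8413

Final answer:
(a) orbital period T = 109.6 years
(b) semi-latus rectum p = 4.959 AU
(c) eccentricity e = 0.8413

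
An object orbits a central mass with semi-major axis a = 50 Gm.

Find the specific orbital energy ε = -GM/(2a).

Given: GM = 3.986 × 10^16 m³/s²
a = 50 Gm = 5 × 10^10 m
GM = 3.986 × 10^16 m³/s²
2a = 1 × 10^11 m
ε = −GM/(2a) = -398600 J/kg ≈ -398.6 kJ/kg

Final answer: -398.6 kJ/kg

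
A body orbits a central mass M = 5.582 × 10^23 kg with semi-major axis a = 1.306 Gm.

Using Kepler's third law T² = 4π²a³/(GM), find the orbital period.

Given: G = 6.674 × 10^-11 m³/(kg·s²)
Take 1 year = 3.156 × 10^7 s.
M = 5.582 × 10^23 kg
GM = G × M = 6.674 × 10^-11 × 5.582 × 10^23 = 3.72543 × 10^13 m³/s²
a = 1.306 Gm = 1.306 × 10^9 m
a³ = 2.22756 × 10^27 m³
T = 2π √(a³/GM) = 2π √((2.22756 × 10^27) / (3.72543 × 10^13)) = 2π × 7.73262 × 10^6 s
T = 4.85855 × 10^7 s ≈ 1.539 years

Final answer: 1.539 years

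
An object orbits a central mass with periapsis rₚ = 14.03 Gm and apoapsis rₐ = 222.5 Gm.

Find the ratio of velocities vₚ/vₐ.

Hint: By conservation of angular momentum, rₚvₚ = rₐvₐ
rₚ = 14.03 Gm = 1.403 × 10^10 m
rₐ = 222.5 Gm = 2.225 × 10^11 m
rₚvₚ = rₐvₐ  ⇒  vₚ/vₐ = rₐ/rₚ
vₚ/vₐ = (2.225 × 10^11) / (1.403 × 10^10) = 15.8589

Final answer: vₚ/vₐ = 15.86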